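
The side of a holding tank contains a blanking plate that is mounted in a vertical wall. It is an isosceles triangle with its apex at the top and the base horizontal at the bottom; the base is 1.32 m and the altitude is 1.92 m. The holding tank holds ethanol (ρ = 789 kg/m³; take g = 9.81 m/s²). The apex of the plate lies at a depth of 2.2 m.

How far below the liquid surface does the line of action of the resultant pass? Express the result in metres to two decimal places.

h_p = 3.54 m

γ = ρg = 789 × 9.81 / 1000 = 7.74009 kN/m³.
With the apex up, the centroid sits 2h/3 = 2 × 1.92/3 = 1.28 m below the apex, so the centroid depth is h_c = 2.2 + 1.28 = 3.48 m.
A = ½ × 1.32 × 1.92 = 1.2672 m².
Resultant F = γ·h_c·A = 7.74009 × 3.48 × 1.2672 = 34.1327 kN.
I_c = b·h³/36 = 1.32 × 1.92³/36 = 0.259523 m⁴.
Centre of pressure: y_p = y_c + I_c/(y_c·A) = 3.48 + 0.259523/(3.48 × 1.2672) = 3.48 + 0.0588507 = 3.53885 m along the plane.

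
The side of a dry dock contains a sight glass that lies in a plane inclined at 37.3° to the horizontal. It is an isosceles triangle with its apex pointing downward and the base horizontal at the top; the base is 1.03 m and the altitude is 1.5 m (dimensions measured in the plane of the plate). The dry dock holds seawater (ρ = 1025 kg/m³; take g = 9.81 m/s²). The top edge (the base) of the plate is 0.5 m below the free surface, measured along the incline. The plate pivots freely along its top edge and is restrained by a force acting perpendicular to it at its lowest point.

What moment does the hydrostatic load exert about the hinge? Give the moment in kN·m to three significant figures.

γ = ρg = 1025 × 9.81 / 1000 = 10.05525 kN/m³.
Let θ = 37.3° be the plate's angle to the horizontal; measure y along the incline from where the plane meets the free surface. Vertical depth h = y·sinθ with sinθ = 0.605988.
With the apex down, the centroid sits h/3 = 1.5/3 = 0.5 m below the base (the top edge), so y_c = 0.5 + 0.5 = 1 m and h_c = 1 × 0.605988 = 0.605988 m.
A = ½ × 1.03 × 1.5 = 0.7725 m².
Resultant F = γ·h_c·A = 10.05525 × 0.605988 × 0.7725 = 4.70712 kN.
I_c = b·h³/36 = 1.03 × 1.5³/36 = 0.0965625 m⁴.
Centre of pressure: y_p = y_c + I_c/(y_c·A) = 1 + 0.0965625/(1 × 0.7725) = 1 + 0.125 = 1.125 m along the plane.
The resultant acts 0.5 + 0.125 = 0.625 m (along the plate) below the hinge at the top edge, so the moment about the hinge is M = F × 0.625 = 4.70712 × 0.625 = 2.94195 kN·m.

M ≈ 2.94 kN·m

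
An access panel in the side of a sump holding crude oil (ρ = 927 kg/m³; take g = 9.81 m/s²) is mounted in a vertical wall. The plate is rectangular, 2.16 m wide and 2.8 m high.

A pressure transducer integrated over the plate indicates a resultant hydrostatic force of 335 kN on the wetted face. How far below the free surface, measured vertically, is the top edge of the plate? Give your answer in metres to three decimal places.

d_top ≈ 4.691 m

γ = ρg = 927 × 9.81 / 1000 = 9.09387 kN/m³.
A = 2.16 × 2.8 = 6.048 m².
From F = γ·h_c·A, the centroid depth is h_c = 335/(9.09387 × 6.048) = 6.09094 m.
The centroid lies 2.8/2 = 1.4 m below the top edge, so the top edge sits at h_top = 6.09094 − 1.4 = 4.69094 m below the surface.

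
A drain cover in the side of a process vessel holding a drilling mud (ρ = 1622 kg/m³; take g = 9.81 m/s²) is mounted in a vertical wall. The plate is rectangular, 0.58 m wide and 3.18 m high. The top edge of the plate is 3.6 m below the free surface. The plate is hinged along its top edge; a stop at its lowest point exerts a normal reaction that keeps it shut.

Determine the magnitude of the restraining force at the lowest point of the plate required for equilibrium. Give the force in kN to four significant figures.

P ≈ 83.93 kN

γ = ρg = 1622 × 9.81 / 1000 = 15.91182 kN/m³.
The centroid lies 3.18/2 = 1.59 m below the top edge, so the centroid depth is h_c = 3.6 + 1.59 = 5.19 m.
A = 0.58 × 3.18 = 1.8444 m².
Resultant F = γ·h_c·A = 15.91182 × 5.19 × 1.8444 = 152.315 kN.
I_c = b·h³/12 = 0.58 × 3.18³/12 = 1.55428 m⁴.
Centre of pressure: y_p = y_c + I_c/(y_c·A) = 5.19 + 1.55428/(5.19 × 1.8444) = 5.19 + 0.16237 = 5.35237 m along the plane.
The resultant acts 1.59 + 0.16237 = 1.75237 m (along the plate) below the hinge at the top edge, so the moment about the hinge is M = F × 1.75237 = 152.315 × 1.75237 = 266.912 kN·m.
A normal force at the bottom, 3.18 m from the hinge, must supply this moment: P = 266.912/3.18 = 83.9346 kN.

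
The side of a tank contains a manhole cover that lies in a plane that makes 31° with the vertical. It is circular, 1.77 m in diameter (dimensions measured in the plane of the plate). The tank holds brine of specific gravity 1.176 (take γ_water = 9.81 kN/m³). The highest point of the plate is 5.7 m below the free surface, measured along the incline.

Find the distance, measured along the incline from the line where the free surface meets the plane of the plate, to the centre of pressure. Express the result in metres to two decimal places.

y_p = 6.61 m

γ = 1.176 × 9.81 = 11.53656 kN/m³.
The plate makes 31° with the vertical, i.e. θ = 90° − 31° = 59° to the horizontal. Measuring y along the incline from the free-surface line, vertical depth h = y·sinθ with sinθ = 0.857167.
The centroid is at the centre, 0.885 m below the top of the plate, so y_c = 5.7 + 0.885 = 6.585 m and h_c = 6.585 × 0.857167 = 5.64444 m.
A = π(0.885)² = 2.46057 m².
Resultant F = γ·h_c·A = 11.53656 × 5.64444 × 2.46057 = 160.226 kN.
I_c = πr⁴/4 = π × 0.885⁴/4 = 0.481796 m⁴.
Centre of pressure: y_p = y_c + I_c/(y_c·A) = 6.585 + 0.481796/(6.585 × 2.46057) = 6.585 + 0.0297353 = 6.61474 m along the plane.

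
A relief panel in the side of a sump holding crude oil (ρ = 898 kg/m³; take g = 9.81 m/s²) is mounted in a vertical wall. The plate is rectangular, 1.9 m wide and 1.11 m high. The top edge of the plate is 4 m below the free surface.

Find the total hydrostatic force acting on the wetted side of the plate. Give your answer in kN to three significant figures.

F ≈ 84.6 kN

γ = ρg = 898 × 9.81 / 1000 = 8.80938 kN/m³.
The centroid lies 1.11/2 = 0.555 m below the top edge, so the centroid depth is h_c = 4 + 0.555 = 4.555 m.
A = 1.9 × 1.11 = 2.109 m².
Resultant F = γ·h_c·A = 8.80938 × 4.555 × 2.109 = 84.6273 kN.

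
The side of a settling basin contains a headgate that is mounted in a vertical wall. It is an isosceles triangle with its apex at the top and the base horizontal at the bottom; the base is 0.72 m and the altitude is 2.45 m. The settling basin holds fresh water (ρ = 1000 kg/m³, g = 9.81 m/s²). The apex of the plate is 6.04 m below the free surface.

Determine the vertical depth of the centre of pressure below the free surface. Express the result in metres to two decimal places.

h_p = 7.72 m

γ = ρg = 1000 × 9.81 = 9810 N/m³ = 9.81 kN/m³.
With the apex up, the centroid sits 2h/3 = 2 × 2.45/3 = 1.63333 m below the apex, so the centroid depth is h_c = 6.04 + 1.63333 = 7.67333 m.
A = ½ × 0.72 × 2.45 = 0.882 m².
Resultant F = γ·h_c·A = 9.81 × 7.67333 × 0.882 = 66.3929 kN.
I_c = b·h³/36 = 0.72 × 2.45³/36 = 0.294123 m⁴.
Centre of pressure: y_p = y_c + I_c/(y_c·A) = 7.67333 + 0.294123/(7.67333 × 0.882) = 7.67333 + 0.0434587 = 7.71679 m along the plane.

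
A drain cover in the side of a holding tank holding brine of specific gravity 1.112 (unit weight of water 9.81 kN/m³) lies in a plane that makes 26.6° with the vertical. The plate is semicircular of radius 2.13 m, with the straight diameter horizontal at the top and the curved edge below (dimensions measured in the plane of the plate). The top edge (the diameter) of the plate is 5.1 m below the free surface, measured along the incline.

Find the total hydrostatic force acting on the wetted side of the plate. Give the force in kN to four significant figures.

F ≈ 417.4 kN

γ = 1.112 × 9.81 = 10.90872 kN/m³.
The plate makes 26.6° with the vertical, i.e. θ = 90° − 26.6° = 63.4° to the horizontal. Measuring y along the incline from the free-surface line, vertical depth h = y·sinθ with sinθ = 0.894154.
The centroid of a semicircle lies 4r/(3π) = 0.904 m from the diameter, here below the top edge, so y_c = 5.1 + 0.904 = 6.004 m and h_c = 6.004 × 0.894154 = 5.3685 m.
A = πr²/2 = π × 2.13²/2 = 7.12655 m².
Resultant F = γ·h_c·A = 10.90872 × 5.3685 × 7.12655 = 417.355 kN.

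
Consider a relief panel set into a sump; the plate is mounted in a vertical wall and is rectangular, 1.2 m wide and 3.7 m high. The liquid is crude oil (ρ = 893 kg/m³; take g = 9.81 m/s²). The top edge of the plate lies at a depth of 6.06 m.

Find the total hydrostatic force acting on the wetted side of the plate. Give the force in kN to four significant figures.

F ≈ 307.7 kN

γ = ρg = 893 × 9.81 / 1000 = 8.76033 kN/m³.
The centroid lies 3.7/2 = 1.85 m below the top edge, so the centroid depth is h_c = 6.06 + 1.85 = 7.91 m.
A = 1.2 × 3.7 = 4.44 m².
Resultant F = γ·h_c·A = 8.76033 × 7.91 × 4.44 = 307.666 kN.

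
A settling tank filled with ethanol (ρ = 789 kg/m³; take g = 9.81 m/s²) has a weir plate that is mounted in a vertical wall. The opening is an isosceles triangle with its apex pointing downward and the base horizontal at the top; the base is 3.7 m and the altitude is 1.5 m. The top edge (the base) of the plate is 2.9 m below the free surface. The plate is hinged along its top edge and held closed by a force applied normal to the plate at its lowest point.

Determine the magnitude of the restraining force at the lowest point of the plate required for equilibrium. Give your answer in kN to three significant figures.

P ≈ 26.1 kN

γ = ρg = 789 × 9.81 / 1000 = 7.74009 kN/m³.
With the apex down, the centroid sits h/3 = 1.5/3 = 0.5 m below the base (the top edge), so the centroid depth is h_c = 2.9 + 0.5 = 3.4 m.
A = ½ × 3.7 × 1.5 = 2.775 m².
Resultant F = γ·h_c·A = 7.74009 × 3.4 × 2.775 = 73.0277 kN.
I_c = b·h³/36 = 3.7 × 1.5³/36 = 0.346875 m⁴.
Centre of pressure: y_p = y_c + I_c/(y_c·A) = 3.4 + 0.346875/(3.4 × 2.775) = 3.4 + 0.0367647 = 3.43676 m along the plane.
The resultant acts 0.5 + 0.0367647 = 0.536765 m (along the plate) below the hinge at the top edge, so the moment about the hinge is M = F × 0.536765 = 73.0277 × 0.536765 = 39.1987 kN·m.
A normal force at the bottom, 1.5 m from the hinge, must supply this moment: P = 39.1987/1.5 = 26.1325 kN.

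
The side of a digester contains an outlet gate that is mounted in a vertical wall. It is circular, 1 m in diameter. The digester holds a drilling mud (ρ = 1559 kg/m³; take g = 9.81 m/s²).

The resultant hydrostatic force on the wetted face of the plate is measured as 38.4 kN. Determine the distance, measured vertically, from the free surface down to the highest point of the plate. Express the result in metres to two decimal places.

γ = ρg = 1559 × 9.81 / 1000 = 15.29379 kN/m³.
A = π(0.5)² = 0.785398 m².
From F = γ·h_c·A, the centroid depth is h_c = 38.4/(15.29379 × 0.785398) = 3.19688 m.
The centroid is at the centre, 0.5 m below the top of the plate, so the highest point sits at h_top = 3.19688 − 0.5 = 2.69688 m below the surface.

d_top ≈ 2.70 m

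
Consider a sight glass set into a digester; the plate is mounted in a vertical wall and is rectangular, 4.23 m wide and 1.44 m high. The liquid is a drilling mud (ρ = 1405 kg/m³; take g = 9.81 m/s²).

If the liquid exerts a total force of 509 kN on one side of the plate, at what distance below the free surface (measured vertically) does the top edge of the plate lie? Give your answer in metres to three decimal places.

γ = ρg = 1405 × 9.81 / 1000 = 13.78305 kN/m³.
A = 4.23 × 1.44 = 6.0912 m².
From F = γ·h_c·A, the centroid depth is h_c = 509/(13.78305 × 6.0912) = 6.06275 m.
The centroid lies 1.44/2 = 0.72 m below the top edge, so the top edge sits at h_top = 6.06275 − 0.72 = 5.34275 m below the surface.

d_top ≈ 5.343 m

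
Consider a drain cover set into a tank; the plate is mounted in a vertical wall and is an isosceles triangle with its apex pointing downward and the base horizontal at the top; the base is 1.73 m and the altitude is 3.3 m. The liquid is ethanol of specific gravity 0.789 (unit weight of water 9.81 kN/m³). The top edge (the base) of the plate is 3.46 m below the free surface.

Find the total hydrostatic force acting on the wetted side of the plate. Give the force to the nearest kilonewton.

γ = 0.789 × 9.81 = 7.74009 kN/m³.
With the apex down, the centroid sits h/3 = 3.3/3 = 1.1 m below the base (the top edge), so the centroid depth is h_c = 3.46 + 1.1 = 4.56 m.
A = ½ × 1.73 × 3.3 = 2.8545 m².
Resultant F = γ·h_c·A = 7.74009 × 4.56 × 2.8545 = 100.749 kN.

F ≈ 101 kN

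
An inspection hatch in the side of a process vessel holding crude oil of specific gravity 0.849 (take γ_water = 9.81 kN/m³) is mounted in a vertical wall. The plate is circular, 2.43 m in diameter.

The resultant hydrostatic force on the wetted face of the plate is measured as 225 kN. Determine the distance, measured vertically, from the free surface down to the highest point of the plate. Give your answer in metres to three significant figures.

γ = 0.849 × 9.81 = 8.32869 kN/m³.
A = π(1.215)² = 4.6377 m².
From F = γ·h_c·A, the centroid depth is h_c = 225/(8.32869 × 4.6377) = 5.8251 m.
The centroid is at the centre, 1.215 m below the top of the plate, so the highest point sits at h_top = 5.8251 − 1.215 = 4.6101 m below the surface.

d_top ≈ 4.61 m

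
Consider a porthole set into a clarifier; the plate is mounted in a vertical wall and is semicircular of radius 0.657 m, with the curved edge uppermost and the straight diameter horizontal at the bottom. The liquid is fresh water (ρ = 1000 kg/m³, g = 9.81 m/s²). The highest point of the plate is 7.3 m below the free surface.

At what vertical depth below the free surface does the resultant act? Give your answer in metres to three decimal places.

γ = ρg = 1000 × 9.81 = 9810 N/m³ = 9.81 kN/m³.
The centroid lies 4r/(3π) = 0.278839 m above the diameter, so r − 4r/(3π) = 0.657 − 0.278839 = 0.378161 m below the topmost point, so the centroid depth is h_c = 7.3 + 0.378161 = 7.67816 m.
A = πr²/2 = π × 0.657²/2 = 0.678033 m².
Resultant F = γ·h_c·A = 9.81 × 7.67816 × 0.678033 = 51.0713 kN.
I_c = (π/8 − 8/(9π))·r⁴ = 0.109757 × 0.657⁴ = 0.02045 m⁴.
Centre of pressure: y_p = y_c + I_c/(y_c·A) = 7.67816 + 0.02045/(7.67816 × 0.678033) = 7.67816 + 0.00392813 = 7.68209 m along the plane.

h_p = 7.682 m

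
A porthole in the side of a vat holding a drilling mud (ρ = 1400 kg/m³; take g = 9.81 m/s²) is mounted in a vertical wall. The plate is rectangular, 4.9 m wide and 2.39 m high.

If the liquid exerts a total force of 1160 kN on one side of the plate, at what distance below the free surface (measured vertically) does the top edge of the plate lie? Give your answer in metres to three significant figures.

d_top ≈ 6.02 m

γ = ρg = 1400 × 9.81 / 1000 = 13.734 kN/m³.
A = 4.9 × 2.39 = 11.711 m².
From F = γ·h_c·A, the centroid depth is h_c = 1160/(13.734 × 11.711) = 7.21219 m.
The centroid lies 2.39/2 = 1.195 m below the top edge, so the top edge sits at h_top = 7.21219 − 1.195 = 6.01719 m below the surface.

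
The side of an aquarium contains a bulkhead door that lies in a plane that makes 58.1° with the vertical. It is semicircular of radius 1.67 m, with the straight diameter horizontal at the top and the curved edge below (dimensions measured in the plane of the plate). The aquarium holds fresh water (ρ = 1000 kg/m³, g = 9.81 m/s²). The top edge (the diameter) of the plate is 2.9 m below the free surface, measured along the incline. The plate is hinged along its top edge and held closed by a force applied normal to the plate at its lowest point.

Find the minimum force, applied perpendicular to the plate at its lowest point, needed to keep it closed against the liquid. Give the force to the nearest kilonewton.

P ≈ 37 kN

γ = ρg = 1000 × 9.81 = 9810 N/m³ = 9.81 kN/m³.
The plate makes 58.1° with the vertical, i.e. θ = 90° − 58.1° = 31.9° to the horizontal. Measuring y along the incline from the free-surface line, vertical depth h = y·sinθ with sinθ = 0.528438.
The centroid of a semicircle lies 4r/(3π) = 0.70877 m from the diameter, here below the top edge, so y_c = 2.9 + 0.70877 = 3.60877 m and h_c = 3.60877 × 0.528438 = 1.90701 m.
A = πr²/2 = π × 1.67²/2 = 4.38079 m².
Resultant F = γ·h_c·A = 9.81 × 1.90701 × 4.38079 = 81.9548 kN.
I_c = (π/8 − 8/(9π))·r⁴ = 0.109757 × 1.67⁴ = 0.853686 m⁴.
Centre of pressure: y_p = y_c + I_c/(y_c·A) = 3.60877 + 0.853686/(3.60877 × 4.38079) = 3.60877 + 0.0539991 = 3.66277 m along the plane.
The resultant acts 0.70877 + 0.0539991 = 0.762769 m (along the plate) below the hinge at the top edge, so the moment about the hinge is M = F × 0.762769 = 81.9548 × 0.762769 = 62.5126 kN·m.
A normal force at the bottom, 1.67 m from the hinge, must supply this moment: P = 62.5126/1.67 = 37.4327 kN.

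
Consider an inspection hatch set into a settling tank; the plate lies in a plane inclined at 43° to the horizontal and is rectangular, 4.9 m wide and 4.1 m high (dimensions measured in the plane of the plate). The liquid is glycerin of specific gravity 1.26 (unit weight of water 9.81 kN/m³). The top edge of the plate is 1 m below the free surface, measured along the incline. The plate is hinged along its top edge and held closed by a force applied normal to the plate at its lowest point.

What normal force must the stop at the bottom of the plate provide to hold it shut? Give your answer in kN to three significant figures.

P ≈ 316 kN

γ = 1.26 × 9.81 = 12.3606 kN/m³.
Let θ = 43° be the plate's angle to the horizontal; measure y along the incline from where the plane meets the free surface. Vertical depth h = y·sinθ with sinθ = 0.681998.
The centroid lies 4.1/2 = 2.05 m below the top edge, so y_c = 1 + 2.05 = 3.05 m and h_c = 3.05 × 0.681998 = 2.08009 m.
A = 4.9 × 4.1 = 20.09 m².
Resultant F = γ·h_c·A = 12.3606 × 2.08009 × 20.09 = 516.537 kN.
I_c = b·h³/12 = 4.9 × 4.1³/12 = 28.1427 m⁴.
Centre of pressure: y_p = y_c + I_c/(y_c·A) = 3.05 + 28.1427/(3.05 × 20.09) = 3.05 + 0.459289 = 3.50929 m along the plane.
The resultant acts 2.05 + 0.459289 = 2.50929 m (along the plate) below the hinge at the top edge, so the moment about the hinge is M = F × 2.50929 = 516.537 × 2.50929 = 1296.14 kN·m.
A normal force at the bottom, 4.1 m from the hinge, must supply this moment: P = 1296.14/4.1 = 316.132 kN.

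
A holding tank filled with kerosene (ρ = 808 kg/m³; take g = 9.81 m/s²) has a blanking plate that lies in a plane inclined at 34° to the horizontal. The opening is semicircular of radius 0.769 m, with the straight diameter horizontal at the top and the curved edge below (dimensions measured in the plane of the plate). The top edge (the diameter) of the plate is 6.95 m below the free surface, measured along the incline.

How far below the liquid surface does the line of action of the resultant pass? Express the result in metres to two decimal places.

h_p = 4.07 m

γ = ρg = 808 × 9.81 / 1000 = 7.92648 kN/m³.
Let θ = 34° be the plate's angle to the horizontal; measure y along the incline from where the plane meets the free surface. Vertical depth h = y·sinθ with sinθ = 0.559193.
The centroid of a semicircle lies 4r/(3π) = 0.326374 m from the diameter, here below the top edge, so y_c = 6.95 + 0.326374 = 7.27637 m and h_c = 7.27637 × 0.559193 = 4.0689 m.
A = πr²/2 = π × 0.769²/2 = 0.928908 m².
Resultant F = γ·h_c·A = 7.92648 × 4.0689 × 0.928908 = 29.9592 kN.
I_c = (π/8 − 8/(9π))·r⁴ = 0.109757 × 0.769⁴ = 0.0383829 m⁴.
Centre of pressure: y_p = y_c + I_c/(y_c·A) = 7.27637 + 0.0383829/(7.27637 × 0.928908) = 7.27637 + 0.00567872 = 7.28205 m along the plane.
Vertically, h_p = y_p·sinθ = 7.28205 × 0.559193 = 4.07207 m.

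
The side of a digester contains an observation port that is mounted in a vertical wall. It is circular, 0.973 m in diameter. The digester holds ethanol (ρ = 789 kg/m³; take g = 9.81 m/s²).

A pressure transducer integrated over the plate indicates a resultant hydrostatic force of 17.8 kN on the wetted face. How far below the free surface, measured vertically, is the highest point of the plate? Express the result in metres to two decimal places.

γ = ρg = 789 × 9.81 / 1000 = 7.74009 kN/m³.
A = π(0.4865)² = 0.743559 m².
From F = γ·h_c·A, the centroid depth is h_c = 17.8/(7.74009 × 0.743559) = 3.09285 m.
The centroid is at the centre, 0.4865 m below the top of the plate, so the highest point sits at h_top = 3.09285 − 0.4865 = 2.60635 m below the surface.

d_top ≈ 2.61 m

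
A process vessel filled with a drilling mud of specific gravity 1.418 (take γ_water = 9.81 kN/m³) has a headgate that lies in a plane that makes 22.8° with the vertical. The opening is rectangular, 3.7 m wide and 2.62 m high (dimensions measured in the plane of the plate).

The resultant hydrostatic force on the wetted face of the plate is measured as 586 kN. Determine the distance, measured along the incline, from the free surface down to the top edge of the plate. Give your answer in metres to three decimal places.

y_top ≈ 3.404 m

γ = 1.418 × 9.81 = 13.91058 kN/m³.
A = 3.7 × 2.62 = 9.694 m².
From F = γ·h_c·A, the centroid depth is h_c = 586/(13.91058 × 9.694) = 4.3456 m.
The plate makes 22.8° with the vertical, i.e. θ = 90° − 22.8° = 67.2° to the horizontal. Measuring y along the incline from the free-surface line, vertical depth h = y·sinθ with sinθ = 0.921863.
Along the incline, y_c = h_c/sinθ = 4.3456/0.921863 = 4.71393 m.
The centroid lies 2.62/2 = 1.31 m below the top edge, so the top edge sits at y_top = 4.71393 − 1.31 = 3.40393 m along the incline.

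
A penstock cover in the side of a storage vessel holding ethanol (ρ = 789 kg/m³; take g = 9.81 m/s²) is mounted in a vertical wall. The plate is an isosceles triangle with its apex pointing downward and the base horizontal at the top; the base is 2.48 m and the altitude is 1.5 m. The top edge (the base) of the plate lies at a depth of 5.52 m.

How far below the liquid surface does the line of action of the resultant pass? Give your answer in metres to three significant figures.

h_p = 6.04 m

γ = ρg = 789 × 9.81 / 1000 = 7.74009 kN/m³.
With the apex down, the centroid sits h/3 = 1.5/3 = 0.5 m below the base (the top edge), so the centroid depth is h_c = 5.52 + 0.5 = 6.02 m.
A = ½ × 2.48 × 1.5 = 1.86 m².
Resultant F = γ·h_c·A = 7.74009 × 6.02 × 1.86 = 86.6673 kN.
I_c = b·h³/36 = 2.48 × 1.5³/36 = 0.2325 m⁴.
Centre of pressure: y_p = y_c + I_c/(y_c·A) = 6.02 + 0.2325/(6.02 × 1.86) = 6.02 + 0.0207641 = 6.04076 m along the plane.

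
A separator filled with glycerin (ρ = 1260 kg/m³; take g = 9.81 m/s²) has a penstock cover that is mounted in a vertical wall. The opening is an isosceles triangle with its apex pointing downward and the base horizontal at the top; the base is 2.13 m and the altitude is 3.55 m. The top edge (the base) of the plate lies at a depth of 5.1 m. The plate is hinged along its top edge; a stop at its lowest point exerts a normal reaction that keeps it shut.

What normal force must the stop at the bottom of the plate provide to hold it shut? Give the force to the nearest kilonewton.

P ≈ 107 kN

γ = ρg = 1260 × 9.81 / 1000 = 12.3606 kN/m³.
With the apex down, the centroid sits h/3 = 3.55/3 = 1.18333 m below the base (the top edge), so the centroid depth is h_c = 5.1 + 1.18333 = 6.28333 m.
A = ½ × 2.13 × 3.55 = 3.78075 m².
Resultant F = γ·h_c·A = 12.3606 × 6.28333 × 3.78075 = 293.635 kN.
I_c = b·h³/36 = 2.13 × 3.55³/36 = 2.64705 m⁴.
Centre of pressure: y_p = y_c + I_c/(y_c·A) = 6.28333 + 2.64705/(6.28333 × 3.78075) = 6.28333 + 0.111428 = 6.39476 m along the plane.
The resultant acts 1.18333 + 0.111428 = 1.29476 m (along the plate) below the hinge at the top edge, so the moment about the hinge is M = F × 1.29476 = 293.635 × 1.29476 = 380.187 kN·m.
A normal force at the bottom, 3.55 m from the hinge, must supply this moment: P = 380.187/3.55 = 107.095 kN.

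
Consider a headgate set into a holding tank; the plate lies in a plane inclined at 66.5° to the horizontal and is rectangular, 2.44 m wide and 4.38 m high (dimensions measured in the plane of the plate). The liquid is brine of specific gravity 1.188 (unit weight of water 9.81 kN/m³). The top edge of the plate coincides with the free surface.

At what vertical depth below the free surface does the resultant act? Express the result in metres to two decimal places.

γ = 1.188 × 9.81 = 11.65428 kN/m³.
Let θ = 66.5° be the plate's angle to the horizontal; measure y along the incline from where the plane meets the free surface. Vertical depth h = y·sinθ with sinθ = 0.917060.
The centroid lies 4.38/2 = 2.19 m below the top edge, so y_c = 2.19 m and h_c = 2.19 × 0.917060 = 2.00836 m.
A = 2.44 × 4.38 = 10.6872 m².
Resultant F = γ·h_c·A = 11.65428 × 2.00836 × 10.6872 = 250.144 kN.
I_c = b·h³/12 = 2.44 × 4.38³/12 = 17.0856 m⁴.
Centre of pressure: y_p = y_c + I_c/(y_c·A) = 2.19 + 17.0856/(2.19 × 10.6872) = 2.19 + 0.729999 = 2.92 m along the plane.
Vertically, h_p = y_p·sinθ = 2.92 × 0.917060 = 2.67782 m.

h_p = 2.68 m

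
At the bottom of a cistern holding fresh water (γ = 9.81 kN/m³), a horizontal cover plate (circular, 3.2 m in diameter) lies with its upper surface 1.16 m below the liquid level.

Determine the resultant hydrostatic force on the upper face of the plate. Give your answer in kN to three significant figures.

F ≈ 91.5 kN

γ = 9.81 kN/m³.
The plate is horizontal, so pressure is uniform at p = γ·h = 9.81 × 1.16 = 11.3796 kN/m².
A = π(1.6)² = 8.04248 m².
F = p·A = 11.3796 × 8.04248 = 91.5202 kN.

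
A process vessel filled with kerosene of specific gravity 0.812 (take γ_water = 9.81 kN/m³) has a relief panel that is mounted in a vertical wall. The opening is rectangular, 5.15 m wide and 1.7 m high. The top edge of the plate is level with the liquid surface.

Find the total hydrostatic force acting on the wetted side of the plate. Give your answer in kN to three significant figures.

γ = 0.812 × 9.81 = 7.96572 kN/m³.
The centroid lies 1.7/2 = 0.85 m below the top edge, so the centroid depth is h_c = 0.85 m.
A = 5.15 × 1.7 = 8.755 m².
Resultant F = γ·h_c·A = 7.96572 × 0.85 × 8.755 = 59.2789 kN.

F ≈ 59.3 kN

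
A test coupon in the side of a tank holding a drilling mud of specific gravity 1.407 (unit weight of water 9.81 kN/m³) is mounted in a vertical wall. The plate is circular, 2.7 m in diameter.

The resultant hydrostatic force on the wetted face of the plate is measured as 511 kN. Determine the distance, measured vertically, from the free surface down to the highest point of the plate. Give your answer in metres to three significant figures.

d_top ≈ 5.12 m

γ = 1.407 × 9.81 = 13.80267 kN/m³.
A = π(1.35)² = 5.72555 m².
From F = γ·h_c·A, the centroid depth is h_c = 511/(13.80267 × 5.72555) = 6.46607 m.
The centroid is at the centre, 1.35 m below the top of the plate, so the highest point sits at h_top = 6.46607 − 1.35 = 5.11607 m below the surface.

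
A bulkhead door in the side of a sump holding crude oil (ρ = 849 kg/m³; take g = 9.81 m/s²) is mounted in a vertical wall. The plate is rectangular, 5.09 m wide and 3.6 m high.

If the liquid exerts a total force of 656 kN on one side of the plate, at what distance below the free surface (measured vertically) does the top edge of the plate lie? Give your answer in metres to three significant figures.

d_top ≈ 2.50 m

γ = ρg = 849 × 9.81 / 1000 = 8.32869 kN/m³.
A = 5.09 × 3.6 = 18.324 m².
From F = γ·h_c·A, the centroid depth is h_c = 656/(8.32869 × 18.324) = 4.2984 m.
The centroid lies 3.6/2 = 1.8 m below the top edge, so the top edge sits at h_top = 4.2984 − 1.8 = 2.4984 m below the surface.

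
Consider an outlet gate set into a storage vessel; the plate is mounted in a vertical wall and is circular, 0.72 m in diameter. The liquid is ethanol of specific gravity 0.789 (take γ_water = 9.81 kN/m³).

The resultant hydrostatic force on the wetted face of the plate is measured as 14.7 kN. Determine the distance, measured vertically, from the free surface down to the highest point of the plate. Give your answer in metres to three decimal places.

d_top ≈ 4.305 m

γ = 0.789 × 9.81 = 7.74009 kN/m³.
A = π(0.36)² = 0.40715 m².
From F = γ·h_c·A, the centroid depth is h_c = 14.7/(7.74009 × 0.40715) = 4.66463 m.
The centroid is at the centre, 0.36 m below the top of the plate, so the highest point sits at h_top = 4.66463 − 0.36 = 4.30463 m below the surface.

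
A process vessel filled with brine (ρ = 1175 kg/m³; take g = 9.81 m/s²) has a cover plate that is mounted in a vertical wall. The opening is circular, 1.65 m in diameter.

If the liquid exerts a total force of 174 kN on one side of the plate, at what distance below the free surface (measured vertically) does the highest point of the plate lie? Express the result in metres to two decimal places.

γ = ρg = 1175 × 9.81 / 1000 = 11.52675 kN/m³.
A = π(0.825)² = 2.13825 m².
From F = γ·h_c·A, the centroid depth is h_c = 174/(11.52675 × 2.13825) = 7.05966 m.
The centroid is at the centre, 0.825 m below the top of the plate, so the highest point sits at h_top = 7.05966 − 0.825 = 6.23466 m below the surface.

d_top ≈ 6.23 m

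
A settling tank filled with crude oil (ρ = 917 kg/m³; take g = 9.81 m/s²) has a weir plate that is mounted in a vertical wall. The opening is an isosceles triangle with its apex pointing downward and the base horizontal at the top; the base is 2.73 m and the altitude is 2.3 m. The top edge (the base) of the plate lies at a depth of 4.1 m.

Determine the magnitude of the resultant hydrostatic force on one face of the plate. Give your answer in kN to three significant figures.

γ = ρg = 917 × 9.81 / 1000 = 8.99577 kN/m³.
With the apex down, the centroid sits h/3 = 2.3/3 = 0.766667 m below the base (the top edge), so the centroid depth is h_c = 4.1 + 0.766667 = 4.86667 m.
A = ½ × 2.73 × 2.3 = 3.1395 m².
Resultant F = γ·h_c·A = 8.99577 × 4.86667 × 3.1395 = 137.446 kN.

F ≈ 137 kN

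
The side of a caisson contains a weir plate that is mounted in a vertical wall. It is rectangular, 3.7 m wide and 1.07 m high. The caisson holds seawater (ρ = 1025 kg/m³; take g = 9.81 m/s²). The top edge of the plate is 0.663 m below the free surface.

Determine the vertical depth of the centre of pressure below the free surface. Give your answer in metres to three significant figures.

γ = ρg = 1025 × 9.81 / 1000 = 10.05525 kN/m³.
The centroid lies 1.07/2 = 0.535 m below the top edge, so the centroid depth is h_c = 0.663 + 0.535 = 1.198 m.
A = 3.7 × 1.07 = 3.959 m².
Resultant F = γ·h_c·A = 10.05525 × 1.198 × 3.959 = 47.6909 kN.
I_c = b·h³/12 = 3.7 × 1.07³/12 = 0.377722 m⁴.
Centre of pressure: y_p = y_c + I_c/(y_c·A) = 1.198 + 0.377722/(1.198 × 3.959) = 1.198 + 0.0796398 = 1.27764 m along the plane.

h_p = 1.28 m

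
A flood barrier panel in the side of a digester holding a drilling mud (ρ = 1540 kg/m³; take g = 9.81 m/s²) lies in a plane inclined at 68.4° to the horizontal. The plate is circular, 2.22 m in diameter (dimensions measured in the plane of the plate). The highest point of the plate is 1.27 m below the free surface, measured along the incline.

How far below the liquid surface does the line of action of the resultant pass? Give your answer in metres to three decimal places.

γ = ρg = 1540 × 9.81 / 1000 = 15.1074 kN/m³.
Let θ = 68.4° be the plate's angle to the horizontal; measure y along the incline from where the plane meets the free surface. Vertical depth h = y·sinθ with sinθ = 0.929776.
The centroid is at the centre, 1.11 m below the top of the plate, so y_c = 1.27 + 1.11 = 2.38 m and h_c = 2.38 × 0.929776 = 2.21287 m.
A = π(1.11)² = 3.87076 m².
Resultant F = γ·h_c·A = 15.1074 × 2.21287 × 3.87076 = 129.402 kN.
I_c = πr⁴/4 = π × 1.11⁴/4 = 1.19229 m⁴.
Centre of pressure: y_p = y_c + I_c/(y_c·A) = 2.38 + 1.19229/(2.38 × 3.87076) = 2.38 + 0.129422 = 2.50942 m along the plane.
Vertically, h_p = y_p·sinθ = 2.50942 × 0.929776 = 2.3332 m.

h_p = 2.333 m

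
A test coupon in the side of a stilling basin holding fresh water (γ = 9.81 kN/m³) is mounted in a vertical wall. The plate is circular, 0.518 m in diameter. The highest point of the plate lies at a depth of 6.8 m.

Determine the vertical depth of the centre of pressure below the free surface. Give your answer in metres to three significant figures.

h_p = 7.06 m

γ = 9.81 kN/m³.
The centroid is at the centre, 0.259 m below the top of the plate, so the centroid depth is h_c = 6.8 + 0.259 = 7.059 m.
A = π(0.259)² = 0.210741 m².
Resultant F = γ·h_c·A = 9.81 × 7.059 × 0.210741 = 14.5936 kN.
I_c = πr⁴/4 = π × 0.259⁴/4 = 0.00353418 m⁴.
Centre of pressure: y_p = y_c + I_c/(y_c·A) = 7.059 + 0.00353418/(7.059 × 0.210741) = 7.059 + 0.00237573 = 7.06138 m along the plane.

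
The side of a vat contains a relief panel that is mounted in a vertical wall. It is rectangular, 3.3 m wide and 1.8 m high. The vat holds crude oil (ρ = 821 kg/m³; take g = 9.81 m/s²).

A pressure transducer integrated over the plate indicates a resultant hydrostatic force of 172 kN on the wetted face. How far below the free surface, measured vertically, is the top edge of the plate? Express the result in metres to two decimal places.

d_top ≈ 2.70 m

γ = ρg = 821 × 9.81 / 1000 = 8.05401 kN/m³.
A = 3.3 × 1.8 = 5.94 m².
From F = γ·h_c·A, the centroid depth is h_c = 172/(8.05401 × 5.94) = 3.59526 m.
The centroid lies 1.8/2 = 0.9 m below the top edge, so the top edge sits at h_top = 3.59526 − 0.9 = 2.69526 m below the surface.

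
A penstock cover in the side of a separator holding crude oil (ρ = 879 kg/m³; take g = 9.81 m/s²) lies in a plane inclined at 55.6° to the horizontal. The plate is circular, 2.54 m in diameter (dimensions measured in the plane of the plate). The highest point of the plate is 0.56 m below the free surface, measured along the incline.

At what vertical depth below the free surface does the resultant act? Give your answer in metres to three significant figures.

h_p = 1.69 m

γ = ρg = 879 × 9.81 / 1000 = 8.62299 kN/m³.
Let θ = 55.6° be the plate's angle to the horizontal; measure y along the incline from where the plane meets the free surface. Vertical depth h = y·sinθ with sinθ = 0.825113.
The centroid is at the centre, 1.27 m below the top of the plate, so y_c = 0.56 + 1.27 = 1.83 m and h_c = 1.83 × 0.825113 = 1.50996 m.
A = π(1.27)² = 5.06707 m².
Resultant F = γ·h_c·A = 8.62299 × 1.50996 × 5.06707 = 65.9751 kN.
I_c = πr⁴/4 = π × 1.27⁴/4 = 2.04317 m⁴.
Centre of pressure: y_p = y_c + I_c/(y_c·A) = 1.83 + 2.04317/(1.83 × 5.06707) = 1.83 + 0.220342 = 2.05034 m along the plane.
Vertically, h_p = y_p·sinθ = 2.05034 × 0.825113 = 1.69176 m.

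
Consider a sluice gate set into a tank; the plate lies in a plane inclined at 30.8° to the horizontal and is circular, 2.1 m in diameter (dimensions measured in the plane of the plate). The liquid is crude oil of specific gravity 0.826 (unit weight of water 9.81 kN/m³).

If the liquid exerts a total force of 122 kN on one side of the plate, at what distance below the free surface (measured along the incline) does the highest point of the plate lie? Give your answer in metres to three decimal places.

y_top ≈ 7.439 m

γ = 0.826 × 9.81 = 8.10306 kN/m³.
A = π(1.05)² = 3.46361 m².
From F = γ·h_c·A, the centroid depth is h_c = 122/(8.10306 × 3.46361) = 4.34692 m.
Let θ = 30.8° be the plate's angle to the horizontal; measure y along the incline from where the plane meets the free surface. Vertical depth h = y·sinθ with sinθ = 0.512043.
Along the incline, y_c = h_c/sinθ = 4.34692/0.512043 = 8.48937 m.
The centroid is at the centre, 1.05 m below the top of the plate, so the highest point sits at y_top = 8.48937 − 1.05 = 7.43937 m along the incline.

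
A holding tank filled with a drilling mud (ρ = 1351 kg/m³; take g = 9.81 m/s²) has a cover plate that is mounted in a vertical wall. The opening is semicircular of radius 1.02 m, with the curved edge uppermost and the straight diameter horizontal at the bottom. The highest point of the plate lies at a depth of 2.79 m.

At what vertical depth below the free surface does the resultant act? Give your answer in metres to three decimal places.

h_p = 3.399 m

γ = ρg = 1351 × 9.81 / 1000 = 13.25331 kN/m³.
The centroid lies 4r/(3π) = 0.432901 m above the diameter, so r − 4r/(3π) = 1.02 − 0.432901 = 0.587099 m below the topmost point, so the centroid depth is h_c = 2.79 + 0.587099 = 3.3771 m.
A = πr²/2 = π × 1.02²/2 = 1.63426 m².
Resultant F = γ·h_c·A = 13.25331 × 3.3771 × 1.63426 = 73.1458 kN.
I_c = (π/8 − 8/(9π))·r⁴ = 0.109757 × 1.02⁴ = 0.118805 m⁴.
Centre of pressure: y_p = y_c + I_c/(y_c·A) = 3.3771 + 0.118805/(3.3771 × 1.63426) = 3.3771 + 0.0215263 = 3.39863 m along the plane.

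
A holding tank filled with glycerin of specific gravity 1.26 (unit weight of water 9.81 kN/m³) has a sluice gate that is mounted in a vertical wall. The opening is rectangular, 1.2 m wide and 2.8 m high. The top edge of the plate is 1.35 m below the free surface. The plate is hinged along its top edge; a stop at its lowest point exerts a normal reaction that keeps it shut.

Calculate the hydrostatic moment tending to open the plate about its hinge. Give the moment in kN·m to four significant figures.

γ = 1.26 × 9.81 = 12.3606 kN/m³.
The centroid lies 2.8/2 = 1.4 m below the top edge, so the centroid depth is h_c = 1.35 + 1.4 = 2.75 m.
A = 1.2 × 2.8 = 3.36 m².
Resultant F = γ·h_c·A = 12.3606 × 2.75 × 3.36 = 114.212 kN.
I_c = b·h³/12 = 1.2 × 2.8³/12 = 2.1952 m⁴.
Centre of pressure: y_p = y_c + I_c/(y_c·A) = 2.75 + 2.1952/(2.75 × 3.36) = 2.75 + 0.237576 = 2.98758 m along the plane.
The resultant acts 1.4 + 0.237576 = 1.63758 m (along the plate) below the hinge at the top edge, so the moment about the hinge is M = F × 1.63758 = 114.212 × 1.63758 = 187.031 kN·m.

M ≈ 187.0 kN·m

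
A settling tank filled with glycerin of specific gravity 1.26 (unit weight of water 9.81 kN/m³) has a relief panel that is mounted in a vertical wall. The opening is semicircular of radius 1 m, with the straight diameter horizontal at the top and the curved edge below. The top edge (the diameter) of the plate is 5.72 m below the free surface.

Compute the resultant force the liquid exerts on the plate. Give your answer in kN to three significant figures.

γ = 1.26 × 9.81 = 12.3606 kN/m³.
The centroid of a semicircle lies 4r/(3π) = 0.424413 m from the diameter, here below the top edge, so the centroid depth is h_c = 5.72 + 0.424413 = 6.14441 m.
A = πr²/2 = π × 1²/2 = 1.5708 m².
Resultant F = γ·h_c·A = 12.3606 × 6.14441 × 1.5708 = 119.3 kN.

F ≈ 119 kN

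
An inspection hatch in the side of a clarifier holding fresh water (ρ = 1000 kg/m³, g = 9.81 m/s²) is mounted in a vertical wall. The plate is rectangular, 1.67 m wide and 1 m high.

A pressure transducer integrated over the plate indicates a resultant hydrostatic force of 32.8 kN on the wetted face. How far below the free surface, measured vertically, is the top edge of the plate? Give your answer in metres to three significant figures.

γ = ρg = 1000 × 9.81 = 9810 N/m³ = 9.81 kN/m³.
A = 1.67 × 1 = 1.67 m².
From F = γ·h_c·A, the centroid depth is h_c = 32.8/(9.81 × 1.67) = 2.00211 m.
The centroid lies 1/2 = 0.5 m below the top edge, so the top edge sits at h_top = 2.00211 − 0.5 = 1.50211 m below the surface.

d_top ≈ 1.50 m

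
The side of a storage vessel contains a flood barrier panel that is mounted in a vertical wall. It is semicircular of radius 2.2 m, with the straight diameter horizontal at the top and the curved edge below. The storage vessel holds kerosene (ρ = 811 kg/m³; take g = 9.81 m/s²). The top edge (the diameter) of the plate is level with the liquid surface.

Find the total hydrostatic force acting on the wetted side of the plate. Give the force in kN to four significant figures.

γ = ρg = 811 × 9.81 / 1000 = 7.95591 kN/m³.
The centroid of a semicircle lies 4r/(3π) = 0.933709 m from the diameter, here below the top edge, so the centroid depth is h_c = 0.933709 m.
A = πr²/2 = π × 2.2²/2 = 7.60265 m².
Resultant F = γ·h_c·A = 7.95591 × 0.933709 × 7.60265 = 56.4763 kN.

F ≈ 56.48 kN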